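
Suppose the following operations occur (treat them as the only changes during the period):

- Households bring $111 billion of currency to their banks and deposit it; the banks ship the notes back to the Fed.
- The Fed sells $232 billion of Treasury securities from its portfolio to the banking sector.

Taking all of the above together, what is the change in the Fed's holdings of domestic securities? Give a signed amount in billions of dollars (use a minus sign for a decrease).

-$232 billion

Fed balance sheet:
  Assets:      Securities −$232B
  Liabilities: Bank reserves −$121B, Currency in circulation −$111B
Commercial banking system:
  Assets:      Reserves at CB −$121B, Securities +$232B
  Liabilities: Checkable deposits +$111B
So the change in the Fed's holdings of domestic securities is -$232 billion.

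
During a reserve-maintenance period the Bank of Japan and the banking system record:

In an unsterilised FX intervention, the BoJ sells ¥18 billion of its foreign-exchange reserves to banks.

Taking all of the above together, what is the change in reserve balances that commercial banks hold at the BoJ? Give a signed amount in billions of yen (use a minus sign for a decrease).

FX sale ¥18 billion: the buying banks pay out of their reserve balances → −¥18B.

-¥18 billion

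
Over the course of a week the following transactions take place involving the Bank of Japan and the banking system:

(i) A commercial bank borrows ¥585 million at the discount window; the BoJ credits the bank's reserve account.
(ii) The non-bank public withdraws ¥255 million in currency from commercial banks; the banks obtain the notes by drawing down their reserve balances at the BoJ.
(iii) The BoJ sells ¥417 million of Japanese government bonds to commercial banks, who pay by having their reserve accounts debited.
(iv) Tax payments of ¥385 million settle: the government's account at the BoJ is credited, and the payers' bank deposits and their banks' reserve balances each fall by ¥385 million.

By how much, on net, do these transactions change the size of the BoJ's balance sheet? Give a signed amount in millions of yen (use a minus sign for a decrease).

Discount-window loan ¥585 million: a BoJ asset is acquired → +¥585M.
Currency withdrawal ¥255 million: only the composition of liabilities changes → 0.
OMO sale (to banks) ¥417 million: a BoJ asset is shed → −¥417M.
Government account inflow ¥385 million: only the composition of liabilities changes → 0.
Net: 585 + 0 − 417 + 0 = +¥168 million.

+¥168 million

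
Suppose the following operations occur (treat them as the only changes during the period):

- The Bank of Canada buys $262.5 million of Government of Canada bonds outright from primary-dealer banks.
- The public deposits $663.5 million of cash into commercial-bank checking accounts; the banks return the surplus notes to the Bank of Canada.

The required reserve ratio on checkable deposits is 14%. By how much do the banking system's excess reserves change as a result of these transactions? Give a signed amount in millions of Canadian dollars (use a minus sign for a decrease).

OMO purchase (from banks) $262.5 million: reserves +$262.5M, deposits 0.
Currency deposit $663.5 million: reserves +$663.5M, deposits +$663.5M.
Totals: Δreserves = +$926M, Δdeposits = +$663.5M.
Δrequired reserves = 14% × +$663.5M = +$92.89M.
Δexcess reserves = Δreserves − Δrequired = +$926M − (+$92.89M) = +$833.11 million.

+$833.11 million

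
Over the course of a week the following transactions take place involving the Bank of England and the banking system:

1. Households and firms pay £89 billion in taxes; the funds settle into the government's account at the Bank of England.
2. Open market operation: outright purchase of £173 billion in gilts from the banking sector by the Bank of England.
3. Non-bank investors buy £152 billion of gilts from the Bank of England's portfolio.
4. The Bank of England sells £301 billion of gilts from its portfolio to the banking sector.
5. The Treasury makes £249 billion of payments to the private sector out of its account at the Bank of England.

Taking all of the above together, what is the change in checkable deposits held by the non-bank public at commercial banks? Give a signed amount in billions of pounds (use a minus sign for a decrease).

+£8 billion

Government account inflow £89 billion: non-bank counterparties' bank balances fall → −£89B.
OMO purchase (from banks) £173 billion: the counterparty is a bank, so public deposits are unchanged → 0.
Asset sale (to non-banks) £152 billion: non-bank counterparties' bank balances fall → −£152B.
OMO sale (to banks) £301 billion: the counterparty is a bank, so public deposits are unchanged → 0.
Government spending £249 billion: non-bank counterparties' bank balances rise → +£249B.
Net: −89 + 0 − 152 + 0 + 249 = +£8 billion.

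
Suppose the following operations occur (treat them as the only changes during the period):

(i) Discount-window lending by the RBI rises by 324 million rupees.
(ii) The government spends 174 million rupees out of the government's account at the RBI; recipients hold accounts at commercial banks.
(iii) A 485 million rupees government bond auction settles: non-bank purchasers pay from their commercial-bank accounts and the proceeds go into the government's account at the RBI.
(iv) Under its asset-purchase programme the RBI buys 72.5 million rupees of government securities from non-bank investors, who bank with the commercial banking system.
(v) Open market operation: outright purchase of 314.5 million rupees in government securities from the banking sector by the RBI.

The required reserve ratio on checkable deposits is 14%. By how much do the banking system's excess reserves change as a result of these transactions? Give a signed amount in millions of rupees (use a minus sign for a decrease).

Discount-window loan 324 million rupees: reserves +324M, deposits 0.
Government spending 174 million rupees: reserves +174M, deposits +174M.
Government account inflow 485 million rupees: reserves −485M, deposits −485M.
Asset purchase (from non-banks) 72.5 million rupees: reserves +72.5M, deposits +72.5M.
OMO purchase (from banks) 314.5 million rupees: reserves +314.5M, deposits 0.
Totals: Δreserves = +400M, Δdeposits = −238.5M.
Δrequired reserves = 14% × −238.5M = −33.39M.
Δexcess reserves = Δreserves − Δrequired = +400M − (−33.39M) = +433.39 million.

+433.39 million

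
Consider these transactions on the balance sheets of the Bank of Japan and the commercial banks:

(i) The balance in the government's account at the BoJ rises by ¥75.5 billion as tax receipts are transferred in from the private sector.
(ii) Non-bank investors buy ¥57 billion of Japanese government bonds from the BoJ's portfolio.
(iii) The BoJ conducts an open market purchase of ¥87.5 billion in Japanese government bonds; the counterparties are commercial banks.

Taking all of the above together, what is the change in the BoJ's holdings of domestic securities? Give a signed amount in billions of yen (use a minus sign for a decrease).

BoJ balance sheet:
  Assets:      Securities +¥30.5B
  Liabilities: Bank reserves −¥45B, Government deposits +¥75.5B
So the change in the BoJ's holdings of domestic securities is +¥30.5 billion.

+¥30.5 billion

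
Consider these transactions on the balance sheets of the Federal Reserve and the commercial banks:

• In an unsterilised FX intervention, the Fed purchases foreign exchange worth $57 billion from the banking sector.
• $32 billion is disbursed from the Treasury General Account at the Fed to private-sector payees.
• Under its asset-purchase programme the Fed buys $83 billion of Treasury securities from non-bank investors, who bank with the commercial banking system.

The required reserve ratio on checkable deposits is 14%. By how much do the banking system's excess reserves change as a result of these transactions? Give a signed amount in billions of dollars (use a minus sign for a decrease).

FX purchase $57 billion: reserves +$57B, deposits 0.
Government spending $32 billion: reserves +$32B, deposits +$32B.
Asset purchase (from non-banks) $83 billion: reserves +$83B, deposits +$83B.
Totals: Δreserves = +$172B, Δdeposits = +$115B.
Δrequired reserves = 14% × +$115B = +$16.1B.
Δexcess reserves = Δreserves − Δrequired = +$172B − (+$16.1B) = +$155.9 billion.

+$155.9 billion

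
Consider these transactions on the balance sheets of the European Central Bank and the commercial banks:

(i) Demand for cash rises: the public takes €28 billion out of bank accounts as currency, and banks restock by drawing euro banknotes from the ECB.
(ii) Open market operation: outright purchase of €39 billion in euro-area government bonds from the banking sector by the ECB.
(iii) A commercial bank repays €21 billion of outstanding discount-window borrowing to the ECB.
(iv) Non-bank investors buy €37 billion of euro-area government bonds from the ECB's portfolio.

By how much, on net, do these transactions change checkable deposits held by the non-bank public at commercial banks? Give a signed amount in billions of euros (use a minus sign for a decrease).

Currency withdrawal €28 billion: non-bank counterparties' bank balances fall → −€28B.
OMO purchase (from banks) €39 billion: the counterparty is a bank, so public deposits are unchanged → 0.
Discount-window repayment €21 billion: the counterparty is a bank, so public deposits are unchanged → 0.
Asset sale (to non-banks) €37 billion: non-bank counterparties' bank balances fall → −€37B.
Net: −28 + 0 + 0 − 37 = -€65 billion.

-€65 billion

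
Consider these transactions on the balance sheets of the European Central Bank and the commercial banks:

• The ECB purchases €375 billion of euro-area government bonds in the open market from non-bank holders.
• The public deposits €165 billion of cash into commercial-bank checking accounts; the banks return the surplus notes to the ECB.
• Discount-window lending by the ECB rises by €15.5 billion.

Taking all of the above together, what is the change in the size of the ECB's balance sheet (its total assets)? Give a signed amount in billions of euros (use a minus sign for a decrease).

+€390.5 billion

Asset purchase (from non-banks) €375 billion: an ECB asset is acquired → +€375B.
Currency deposit €165 billion: only the composition of liabilities changes → 0.
Discount-window loan €15.5 billion: an ECB asset is acquired → +€15.5B.
Net: 375 + 0 + 15.5 = +€390.5 billion.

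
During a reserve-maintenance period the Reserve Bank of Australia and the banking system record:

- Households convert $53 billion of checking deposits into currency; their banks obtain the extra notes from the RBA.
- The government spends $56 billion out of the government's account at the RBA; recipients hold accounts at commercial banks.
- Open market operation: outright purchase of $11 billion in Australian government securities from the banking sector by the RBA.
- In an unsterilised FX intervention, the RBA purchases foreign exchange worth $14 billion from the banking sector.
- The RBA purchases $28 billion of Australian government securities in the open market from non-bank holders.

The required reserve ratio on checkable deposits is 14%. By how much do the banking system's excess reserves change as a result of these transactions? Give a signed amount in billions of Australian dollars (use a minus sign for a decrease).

Currency withdrawal $53 billion: reserves −$53B, deposits −$53B.
Government spending $56 billion: reserves +$56B, deposits +$56B.
OMO purchase (from banks) $11 billion: reserves +$11B, deposits 0.
FX purchase $14 billion: reserves +$14B, deposits 0.
Asset purchase (from non-banks) $28 billion: reserves +$28B, deposits +$28B.
Totals: Δreserves = +$56B, Δdeposits = +$31B.
Δrequired reserves = 14% × +$31B = +$4.34B.
Δexcess reserves = Δreserves − Δrequired = +$56B − (+$4.34B) = +$51.66 billion.

+$51.66 billion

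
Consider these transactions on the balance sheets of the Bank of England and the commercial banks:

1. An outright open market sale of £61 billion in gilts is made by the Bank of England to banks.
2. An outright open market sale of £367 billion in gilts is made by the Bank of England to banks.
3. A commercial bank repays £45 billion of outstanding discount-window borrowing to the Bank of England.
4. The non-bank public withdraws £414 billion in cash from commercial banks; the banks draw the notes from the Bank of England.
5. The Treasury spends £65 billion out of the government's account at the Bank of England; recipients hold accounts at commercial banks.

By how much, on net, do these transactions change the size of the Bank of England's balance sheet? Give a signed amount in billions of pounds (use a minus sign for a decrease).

-£473 billion

OMO sale (to banks) £61 billion: a Bank of England asset is shed → −£61B.
OMO sale (to banks) £367 billion: a Bank of England asset is shed → −£367B.
Discount-window repayment £45 billion: a Bank of England asset is shed → −£45B.
Currency withdrawal £414 billion: only the composition of liabilities changes → 0.
Government spending £65 billion: only the composition of liabilities changes → 0.
Net: −61 − 367 − 45 + 0 + 0 = -£473 billion.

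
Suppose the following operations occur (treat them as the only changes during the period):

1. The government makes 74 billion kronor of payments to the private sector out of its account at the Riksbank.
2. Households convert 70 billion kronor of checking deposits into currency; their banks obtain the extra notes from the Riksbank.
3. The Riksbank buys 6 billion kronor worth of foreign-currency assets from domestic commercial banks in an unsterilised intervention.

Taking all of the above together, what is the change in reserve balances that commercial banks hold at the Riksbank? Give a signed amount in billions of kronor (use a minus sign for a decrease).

Government spending 74 billion kronor: government payments flow into bank reserve accounts → +74B.
Currency withdrawal 70 billion kronor: banks swap reserves for currency → −70B.
FX purchase 6 billion kronor: the Riksbank pays by crediting reserve accounts → +6B.
Net: 74 − 70 + 6 = +10 billion.

+10 billion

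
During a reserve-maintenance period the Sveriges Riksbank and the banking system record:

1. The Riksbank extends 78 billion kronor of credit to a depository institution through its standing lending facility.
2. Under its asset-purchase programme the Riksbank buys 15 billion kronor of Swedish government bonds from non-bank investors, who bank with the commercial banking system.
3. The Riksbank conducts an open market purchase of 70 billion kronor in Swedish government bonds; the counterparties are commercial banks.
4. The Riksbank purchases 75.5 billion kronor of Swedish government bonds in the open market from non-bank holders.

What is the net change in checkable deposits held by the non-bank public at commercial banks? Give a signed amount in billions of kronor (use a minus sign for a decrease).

+90.5 billion

Riksbank balance sheet:
  Assets:      Securities +160.5B, Loans to banks +78B
  Liabilities: Bank reserves +238.5B
Commercial banking system:
  Assets:      Reserves at CB +238.5B, Securities −70B
  Liabilities: Checkable deposits +90.5B, Borrowings from CB +78B
So the change in checkable deposits held by the non-bank public at commercial banks is +90.5 billion.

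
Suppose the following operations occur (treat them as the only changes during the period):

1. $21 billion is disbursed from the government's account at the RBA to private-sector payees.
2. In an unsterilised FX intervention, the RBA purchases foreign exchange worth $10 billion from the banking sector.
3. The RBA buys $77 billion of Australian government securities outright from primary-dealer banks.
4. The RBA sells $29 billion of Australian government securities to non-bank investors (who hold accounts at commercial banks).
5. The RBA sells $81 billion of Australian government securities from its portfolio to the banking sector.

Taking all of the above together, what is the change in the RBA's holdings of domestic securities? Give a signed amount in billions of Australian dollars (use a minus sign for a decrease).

RBA balance sheet:
  Assets:      Securities −$33B, Foreign assets +$10B
  Liabilities: Bank reserves −$2B, Government deposits −$21B
Commercial banking system:
  Assets:      Reserves at CB −$2B, Securities +$4B, Foreign assets −$10B
  Liabilities: Checkable deposits −$8B
So the change in the RBA's holdings of domestic securities is -$33 billion.

-$33 billion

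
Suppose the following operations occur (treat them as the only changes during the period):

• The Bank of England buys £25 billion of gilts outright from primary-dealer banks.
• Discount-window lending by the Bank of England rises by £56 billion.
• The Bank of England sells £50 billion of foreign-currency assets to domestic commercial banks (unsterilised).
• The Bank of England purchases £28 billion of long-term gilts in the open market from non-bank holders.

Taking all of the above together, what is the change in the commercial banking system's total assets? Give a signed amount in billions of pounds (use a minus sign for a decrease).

Bank of England balance sheet:
  Assets:      Securities +£53B, Loans to banks +£56B, Foreign assets −£50B
  Liabilities: Bank reserves +£59B
Commercial banking system:
  Assets:      Reserves at CB +£59B, Securities −£25B, Foreign assets +£50B
  Liabilities: Checkable deposits +£28B, Borrowings from CB +£56B
Change in total bank assets = +£84 billion.

+£84 billion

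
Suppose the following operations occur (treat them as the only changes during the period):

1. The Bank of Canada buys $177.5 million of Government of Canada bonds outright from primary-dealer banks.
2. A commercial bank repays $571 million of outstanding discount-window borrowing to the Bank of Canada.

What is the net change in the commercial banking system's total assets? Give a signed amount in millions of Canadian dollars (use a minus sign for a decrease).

-$571 million

OMO purchase (from banks) $177.5 million: just an asset swap on bank balance sheets → 0.
Discount-window repayment $571 million: bank balance sheets shrink → −$571M.
Net: 0 − 571 = -$571 million.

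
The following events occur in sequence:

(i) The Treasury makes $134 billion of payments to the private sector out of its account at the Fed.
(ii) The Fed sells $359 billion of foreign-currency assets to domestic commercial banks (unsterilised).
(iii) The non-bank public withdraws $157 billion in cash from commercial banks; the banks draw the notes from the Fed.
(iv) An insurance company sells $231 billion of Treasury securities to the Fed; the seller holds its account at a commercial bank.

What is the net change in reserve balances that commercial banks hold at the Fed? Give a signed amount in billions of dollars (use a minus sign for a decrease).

-$151 billion

Fed balance sheet:
  Assets:      Securities +$231B, Foreign assets −$359B
  Liabilities: Bank reserves −$151B, Currency in circulation +$157B, Government deposits −$134B
Commercial banking system:
  Assets:      Reserves at CB −$151B, Foreign assets +$359B
  Liabilities: Checkable deposits +$208B
So the change in reserve balances that commercial banks hold at the Fed is -$151 billion.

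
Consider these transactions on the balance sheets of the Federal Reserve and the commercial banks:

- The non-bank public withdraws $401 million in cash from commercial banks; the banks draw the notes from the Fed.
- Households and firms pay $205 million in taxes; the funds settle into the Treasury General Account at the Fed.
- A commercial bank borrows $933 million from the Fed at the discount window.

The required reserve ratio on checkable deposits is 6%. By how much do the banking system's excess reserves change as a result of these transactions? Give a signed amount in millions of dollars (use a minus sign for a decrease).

+$363.36 million

Currency withdrawal $401 million: reserves −$401M, deposits −$401M.
Government account inflow $205 million: reserves −$205M, deposits −$205M.
Discount-window loan $933 million: reserves +$933M, deposits 0.
Totals: Δreserves = +$327M, Δdeposits = −$606M.
Δrequired reserves = 6% × −$606M = −$36.36M.
Δexcess reserves = Δreserves − Δrequired = +$327M − (−$36.36M) = +$363.36 million.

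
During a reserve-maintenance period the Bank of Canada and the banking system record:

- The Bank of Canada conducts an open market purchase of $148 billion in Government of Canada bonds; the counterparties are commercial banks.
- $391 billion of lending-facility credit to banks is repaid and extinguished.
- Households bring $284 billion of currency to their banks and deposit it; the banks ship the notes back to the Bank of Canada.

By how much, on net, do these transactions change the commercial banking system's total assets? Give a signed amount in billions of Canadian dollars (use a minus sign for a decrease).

OMO purchase (from banks) $148 billion: just an asset swap on bank balance sheets → 0.
Discount-window repayment $391 billion: bank balance sheets shrink → −$391B.
Currency deposit $284 billion: bank balance sheets expand → +$284B.
Net: 0 − 391 + 284 = -$107 billion.

-$107 billion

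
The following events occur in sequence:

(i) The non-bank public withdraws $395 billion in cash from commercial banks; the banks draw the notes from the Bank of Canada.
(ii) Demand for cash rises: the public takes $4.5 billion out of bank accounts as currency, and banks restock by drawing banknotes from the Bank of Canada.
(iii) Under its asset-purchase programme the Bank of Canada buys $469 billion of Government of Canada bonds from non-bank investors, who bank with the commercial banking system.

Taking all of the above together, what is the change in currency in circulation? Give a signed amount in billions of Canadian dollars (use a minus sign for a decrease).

+$399.5 billion

Currency withdrawal $395 billion: notes leave the central bank → +$395B.
Currency withdrawal $4.5 billion: notes leave the central bank → +$4.5B.
Asset purchase (from non-banks) $469 billion: no currency enters or leaves circulation → 0.
Net: 395 + 4.5 + 0 = +$399.5 billion.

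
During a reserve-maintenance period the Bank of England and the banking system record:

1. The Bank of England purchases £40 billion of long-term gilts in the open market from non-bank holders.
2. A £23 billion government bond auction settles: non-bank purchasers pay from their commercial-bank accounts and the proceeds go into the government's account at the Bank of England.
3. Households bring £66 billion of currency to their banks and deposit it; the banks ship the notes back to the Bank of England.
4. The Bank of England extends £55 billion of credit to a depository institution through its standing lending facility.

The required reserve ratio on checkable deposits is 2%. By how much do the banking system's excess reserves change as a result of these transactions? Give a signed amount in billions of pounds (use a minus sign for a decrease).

Asset purchase (from non-banks) £40 billion: reserves +£40B, deposits +£40B.
Government account inflow £23 billion: reserves −£23B, deposits −£23B.
Currency deposit £66 billion: reserves +£66B, deposits +£66B.
Discount-window loan £55 billion: reserves +£55B, deposits 0.
Totals: Δreserves = +£138B, Δdeposits = +£83B.
Δrequired reserves = 2% × +£83B = +£1.66B.
Δexcess reserves = Δreserves − Δrequired = +£138B − (+£1.66B) = +£136.34 billion.

+£136.34 billion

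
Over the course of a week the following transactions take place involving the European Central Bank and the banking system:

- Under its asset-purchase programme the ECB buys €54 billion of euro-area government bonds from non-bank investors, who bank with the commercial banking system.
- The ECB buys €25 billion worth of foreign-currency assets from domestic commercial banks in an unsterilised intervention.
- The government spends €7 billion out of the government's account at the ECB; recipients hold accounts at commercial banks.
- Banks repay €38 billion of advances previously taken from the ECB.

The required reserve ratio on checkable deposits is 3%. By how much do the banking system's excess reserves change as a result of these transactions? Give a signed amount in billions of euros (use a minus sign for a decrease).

Asset purchase (from non-banks) €54 billion: reserves +€54B, deposits +€54B.
FX purchase €25 billion: reserves +€25B, deposits 0.
Government spending €7 billion: reserves +€7B, deposits +€7B.
Discount-window repayment €38 billion: reserves −€38B, deposits 0.
Totals: Δreserves = +€48B, Δdeposits = +€61B.
Δrequired reserves = 3% × +€61B = +€1.83B.
Δexcess reserves = Δreserves − Δrequired = +€48B − (+€1.83B) = +€46.17 billion.

+€46.17 billion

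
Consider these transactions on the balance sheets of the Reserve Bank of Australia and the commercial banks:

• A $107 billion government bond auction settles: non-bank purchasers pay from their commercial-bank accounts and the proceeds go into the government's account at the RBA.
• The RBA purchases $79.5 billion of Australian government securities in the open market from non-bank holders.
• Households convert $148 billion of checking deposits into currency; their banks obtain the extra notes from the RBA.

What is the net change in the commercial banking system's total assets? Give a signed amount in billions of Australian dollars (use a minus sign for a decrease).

Government account inflow $107 billion: bank balance sheets shrink → −$107B.
Asset purchase (from non-banks) $79.5 billion: bank balance sheets expand → +$79.5B.
Currency withdrawal $148 billion: bank balance sheets shrink → −$148B.
Net: −107 + 79.5 − 148 = -$175.5 billion.

-$175.5 billion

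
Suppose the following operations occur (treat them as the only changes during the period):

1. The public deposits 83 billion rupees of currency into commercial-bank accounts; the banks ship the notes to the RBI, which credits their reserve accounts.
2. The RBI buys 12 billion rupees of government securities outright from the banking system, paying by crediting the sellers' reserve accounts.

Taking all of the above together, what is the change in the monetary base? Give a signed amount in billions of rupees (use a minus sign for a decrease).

+12 billion

RBI balance sheet:
  Assets:      Securities +12B
  Liabilities: Bank reserves +95B, Currency in circulation −83B
Monetary base = currency + reserves: −83B + (+95B) = +12 billion.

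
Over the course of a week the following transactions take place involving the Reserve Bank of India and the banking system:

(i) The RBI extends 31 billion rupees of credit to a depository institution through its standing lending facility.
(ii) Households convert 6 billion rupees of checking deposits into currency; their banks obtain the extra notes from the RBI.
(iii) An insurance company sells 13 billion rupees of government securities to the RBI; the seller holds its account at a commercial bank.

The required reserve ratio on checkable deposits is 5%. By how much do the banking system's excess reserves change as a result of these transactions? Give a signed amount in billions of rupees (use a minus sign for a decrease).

+37.65 billion

Discount-window loan 31 billion rupees: reserves +31B, deposits 0.
Currency withdrawal 6 billion rupees: reserves −6B, deposits −6B.
Asset purchase (from non-banks) 13 billion rupees: reserves +13B, deposits +13B.
Totals: Δreserves = +38B, Δdeposits = +7B.
Δrequired reserves = 5% × +7B = +0.35B.
Δexcess reserves = Δreserves − Δrequired = +38B − (+0.35B) = +37.65 billion.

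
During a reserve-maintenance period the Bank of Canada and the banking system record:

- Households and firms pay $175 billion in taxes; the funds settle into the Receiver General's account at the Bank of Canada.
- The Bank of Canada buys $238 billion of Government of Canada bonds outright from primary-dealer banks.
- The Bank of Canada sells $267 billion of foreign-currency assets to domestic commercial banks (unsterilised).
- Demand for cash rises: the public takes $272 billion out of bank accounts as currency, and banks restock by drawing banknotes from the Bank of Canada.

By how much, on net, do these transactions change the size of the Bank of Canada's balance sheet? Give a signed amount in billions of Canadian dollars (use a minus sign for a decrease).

Bank of Canada balance sheet:
  Assets:      Securities +$238B, Foreign assets −$267B
  Liabilities: Bank reserves −$476B, Currency in circulation +$272B, Government deposits +$175B
Commercial banking system:
  Assets:      Reserves at CB −$476B, Securities −$238B, Foreign assets +$267B
  Liabilities: Checkable deposits −$447B
Change in total Bank of Canada assets = -$29 billion.

-$29 billion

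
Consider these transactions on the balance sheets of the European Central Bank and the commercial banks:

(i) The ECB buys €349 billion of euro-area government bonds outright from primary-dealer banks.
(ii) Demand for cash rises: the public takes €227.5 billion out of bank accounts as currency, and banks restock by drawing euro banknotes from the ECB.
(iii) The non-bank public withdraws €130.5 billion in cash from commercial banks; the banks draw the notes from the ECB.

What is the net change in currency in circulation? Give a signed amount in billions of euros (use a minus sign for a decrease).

+€358 billion

OMO purchase (from banks) €349 billion: no currency enters or leaves circulation → 0.
Currency withdrawal €227.5 billion: notes leave the central bank → +€227.5B.
Currency withdrawal €130.5 billion: notes leave the central bank → +€130.5B.
Net: 0 + 227.5 + 130.5 = +€358 billion.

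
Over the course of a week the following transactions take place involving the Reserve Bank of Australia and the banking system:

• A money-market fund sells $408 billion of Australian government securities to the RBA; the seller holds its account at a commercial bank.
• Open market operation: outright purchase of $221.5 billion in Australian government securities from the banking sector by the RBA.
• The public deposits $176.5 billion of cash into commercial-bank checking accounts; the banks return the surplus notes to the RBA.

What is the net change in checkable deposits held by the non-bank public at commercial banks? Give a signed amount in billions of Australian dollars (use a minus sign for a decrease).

+$584.5 billion

RBA balance sheet:
  Assets:      Securities +$629.5B
  Liabilities: Bank reserves +$806B, Currency in circulation −$176.5B
Commercial banking system:
  Assets:      Reserves at CB +$806B, Securities −$221.5B
  Liabilities: Checkable deposits +$584.5B
So the change in checkable deposits held by the non-bank public at commercial banks is +$584.5 billion.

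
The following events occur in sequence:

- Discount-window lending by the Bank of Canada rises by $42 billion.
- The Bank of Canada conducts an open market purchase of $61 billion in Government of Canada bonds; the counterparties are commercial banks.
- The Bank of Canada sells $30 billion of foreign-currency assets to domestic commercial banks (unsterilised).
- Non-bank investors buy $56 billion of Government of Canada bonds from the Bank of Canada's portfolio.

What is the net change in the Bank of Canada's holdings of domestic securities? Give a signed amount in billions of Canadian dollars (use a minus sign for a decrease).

Discount-window loan $42 billion: the Bank of Canada's securities portfolio is untouched → 0.
OMO purchase (from banks) $61 billion: securities added to the Bank of Canada's portfolio → +$61B.
FX sale $30 billion: the Bank of Canada's securities portfolio is untouched → 0.
Asset sale (to non-banks) $56 billion: securities removed from the Bank of Canada's portfolio → −$56B.
Net: 0 + 61 + 0 − 56 = +$5 billion.

+$5 billion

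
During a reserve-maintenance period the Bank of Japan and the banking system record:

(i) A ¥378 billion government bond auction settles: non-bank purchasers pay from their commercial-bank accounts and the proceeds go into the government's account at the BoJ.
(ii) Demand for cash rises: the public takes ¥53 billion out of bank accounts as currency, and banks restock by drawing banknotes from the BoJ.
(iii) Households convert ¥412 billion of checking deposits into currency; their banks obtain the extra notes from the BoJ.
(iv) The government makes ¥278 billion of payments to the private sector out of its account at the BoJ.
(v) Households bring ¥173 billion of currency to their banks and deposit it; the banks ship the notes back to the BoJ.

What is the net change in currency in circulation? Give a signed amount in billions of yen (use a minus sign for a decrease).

Government account inflow ¥378 billion: no currency enters or leaves circulation → 0.
Currency withdrawal ¥53 billion: notes leave the central bank → +¥53B.
Currency withdrawal ¥412 billion: notes leave the central bank → +¥412B.
Government spending ¥278 billion: no currency enters or leaves circulation → 0.
Currency deposit ¥173 billion: notes return to the central bank → −¥173B.
Net: 0 + 53 + 412 + 0 − 173 = +¥292 billion.

+¥292 billion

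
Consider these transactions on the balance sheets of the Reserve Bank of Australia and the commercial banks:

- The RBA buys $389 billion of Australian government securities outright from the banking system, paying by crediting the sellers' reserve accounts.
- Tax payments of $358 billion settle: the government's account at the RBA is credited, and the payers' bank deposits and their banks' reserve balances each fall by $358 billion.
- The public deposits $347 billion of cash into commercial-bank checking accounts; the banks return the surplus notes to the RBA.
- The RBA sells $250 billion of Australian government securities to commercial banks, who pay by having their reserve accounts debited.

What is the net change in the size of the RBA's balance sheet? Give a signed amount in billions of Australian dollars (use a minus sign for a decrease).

OMO purchase (from banks) $389 billion: an RBA asset is acquired → +$389B.
Government account inflow $358 billion: only the composition of liabilities changes → 0.
Currency deposit $347 billion: only the composition of liabilities changes → 0.
OMO sale (to banks) $250 billion: an RBA asset is shed → −$250B.
Net: 389 + 0 + 0 − 250 = +$139 billion.

+$139 billion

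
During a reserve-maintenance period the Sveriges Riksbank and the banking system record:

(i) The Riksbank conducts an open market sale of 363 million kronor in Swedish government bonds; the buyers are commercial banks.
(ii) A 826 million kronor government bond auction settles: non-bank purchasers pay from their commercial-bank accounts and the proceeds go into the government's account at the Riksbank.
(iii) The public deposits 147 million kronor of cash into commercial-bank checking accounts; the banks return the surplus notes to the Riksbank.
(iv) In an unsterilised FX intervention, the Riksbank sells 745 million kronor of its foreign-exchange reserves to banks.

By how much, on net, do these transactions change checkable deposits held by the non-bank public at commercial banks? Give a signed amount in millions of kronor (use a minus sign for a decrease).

-679 million

OMO sale (to banks) 363 million kronor: the counterparty is a bank, so public deposits are unchanged → 0.
Government account inflow 826 million kronor: non-bank counterparties' bank balances fall → −826M.
Currency deposit 147 million kronor: non-bank counterparties' bank balances rise → +147M.
FX sale 745 million kronor: the counterparty is a bank, so public deposits are unchanged → 0.
Net: 0 − 826 + 147 + 0 = -679 million.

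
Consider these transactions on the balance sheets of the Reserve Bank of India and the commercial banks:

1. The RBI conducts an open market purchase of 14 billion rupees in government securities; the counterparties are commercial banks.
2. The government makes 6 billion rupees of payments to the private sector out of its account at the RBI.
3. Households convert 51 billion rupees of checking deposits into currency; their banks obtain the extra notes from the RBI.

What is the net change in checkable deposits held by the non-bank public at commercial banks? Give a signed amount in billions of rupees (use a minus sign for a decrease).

-45 billion

RBI balance sheet:
  Assets:      Securities +14B
  Liabilities: Bank reserves −31B, Currency in circulation +51B, Government deposits −6B
Commercial banking system:
  Assets:      Reserves at CB −31B, Securities −14B
  Liabilities: Checkable deposits −45B
So the change in checkable deposits held by the non-bank public at commercial banks is -45 billion.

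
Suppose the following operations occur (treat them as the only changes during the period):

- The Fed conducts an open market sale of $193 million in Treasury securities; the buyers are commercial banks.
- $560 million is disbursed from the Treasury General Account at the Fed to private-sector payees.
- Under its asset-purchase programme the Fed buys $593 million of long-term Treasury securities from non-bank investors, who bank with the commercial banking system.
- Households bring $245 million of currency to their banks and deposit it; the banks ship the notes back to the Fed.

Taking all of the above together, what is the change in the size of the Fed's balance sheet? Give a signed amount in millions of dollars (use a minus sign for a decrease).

+$400 million

OMO sale (to banks) $193 million: a Fed asset is shed → −$193M.
Government spending $560 million: only the composition of liabilities changes → 0.
Asset purchase (from non-banks) $593 million: a Fed asset is acquired → +$593M.
Currency deposit $245 million: only the composition of liabilities changes → 0.
Net: −193 + 0 + 593 + 0 = +$400 million.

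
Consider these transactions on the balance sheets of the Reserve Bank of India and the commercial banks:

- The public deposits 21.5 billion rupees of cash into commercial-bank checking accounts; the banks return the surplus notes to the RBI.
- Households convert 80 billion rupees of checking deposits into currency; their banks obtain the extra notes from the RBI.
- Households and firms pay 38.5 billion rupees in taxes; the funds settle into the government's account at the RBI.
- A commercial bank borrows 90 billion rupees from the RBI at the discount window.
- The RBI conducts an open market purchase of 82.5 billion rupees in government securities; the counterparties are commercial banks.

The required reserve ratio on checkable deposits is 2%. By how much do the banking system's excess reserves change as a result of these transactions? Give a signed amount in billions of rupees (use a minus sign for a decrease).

+77.44 billion

Currency deposit 21.5 billion rupees: reserves +21.5B, deposits +21.5B.
Currency withdrawal 80 billion rupees: reserves −80B, deposits −80B.
Government account inflow 38.5 billion rupees: reserves −38.5B, deposits −38.5B.
Discount-window loan 90 billion rupees: reserves +90B, deposits 0.
OMO purchase (from banks) 82.5 billion rupees: reserves +82.5B, deposits 0.
Totals: Δreserves = +75.5B, Δdeposits = −97B.
Δrequired reserves = 2% × −97B = −1.94B.
Δexcess reserves = Δreserves − Δrequired = +75.5B − (−1.94B) = +77.44 billion.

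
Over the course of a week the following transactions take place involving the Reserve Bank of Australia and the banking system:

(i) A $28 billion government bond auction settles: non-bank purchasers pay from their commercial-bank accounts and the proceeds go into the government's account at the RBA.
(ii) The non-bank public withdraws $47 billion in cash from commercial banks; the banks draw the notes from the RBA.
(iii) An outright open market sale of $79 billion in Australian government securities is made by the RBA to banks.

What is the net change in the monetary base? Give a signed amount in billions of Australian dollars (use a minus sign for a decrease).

Government account inflow $28 billion: reserves shift to a non-base liability → −$28B.
Currency withdrawal $47 billion: just a shift between currency and reserves — both are base money → 0.
OMO sale (to banks) $79 billion: RBA balance sheet contracts → −$79B.
Net: −28 + 0 − 79 = -$107 billion.

-$107 billion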